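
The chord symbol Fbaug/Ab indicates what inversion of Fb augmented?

Fbaug/Ab means Fb augmented with Ab in the bass. Ab is the third of Fb augmented (Fb–Ab–C), so this is first inversion.

first inversion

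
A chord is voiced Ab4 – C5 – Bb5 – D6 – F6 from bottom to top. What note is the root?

Bb

Reordering Ab, C, Bb, D, F into stacked thirds gives Bb–D–F–Ab–C; the bottom of that stack, Bb, is the root.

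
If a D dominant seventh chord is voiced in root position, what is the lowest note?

D

In root position the root is lowest. For D dominant seventh (D–F#–A–C) that is D.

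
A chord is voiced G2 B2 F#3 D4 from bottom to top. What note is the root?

Reordering G, B, F#, D into stacked thirds gives G–B–D–F#; the bottom of that stack, G, is the root.

G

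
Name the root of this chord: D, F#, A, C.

D, F#, A, C are the tones of a D dominant seventh chord (D–F#–A–C), making D the root.

D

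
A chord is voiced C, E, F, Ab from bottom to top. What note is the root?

F

Reordering C, E, F, Ab into stacked thirds gives F–Ab–C–E; the bottom of that stack, F, is the root.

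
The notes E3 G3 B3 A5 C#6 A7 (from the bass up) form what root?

A

The distinct letter names are E, G, B, A, C#. Arranged as a stack of thirds they read A–C#–E–G–B, so A is the root (an A dominant ninth chord).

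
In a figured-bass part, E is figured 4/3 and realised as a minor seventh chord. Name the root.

The figures 4/3 mean the fifth of the chord is in the bass. If E is the fifth of a minor seventh chord, the root is A (chord tones A–C–E–G).

A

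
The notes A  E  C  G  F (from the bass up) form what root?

A, E, C, G, F are the tones of an F major ninth chord (F–A–C–E–G), making F the root.

F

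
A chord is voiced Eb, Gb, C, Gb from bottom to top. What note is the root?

C

Reordering Eb, Gb, C into stacked thirds gives C–Eb–Gb; the bottom of that stack, C, is the root.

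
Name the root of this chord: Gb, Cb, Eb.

Reordering Gb, Cb, Eb into stacked thirds gives Cb–Eb–Gb; the bottom of that stack, Cb, is the root.

Cb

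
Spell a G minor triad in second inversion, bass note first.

D, G, Bb

The chord tones are G–Bb–D. With the fifth (D) lowest for second inversion: D, G, Bb.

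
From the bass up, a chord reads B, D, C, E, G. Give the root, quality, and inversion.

C major ninth, third inversion

Reducing to letter names: B, D, C, E, G. These stack in thirds as C–E–G–B–D — a C major ninth chord.
The lowest note is B, the seventh of the chord, so this is third inversion.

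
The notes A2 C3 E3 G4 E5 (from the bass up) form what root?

A

Reordering A, C, E, G into stacked thirds gives A–C–E–G; the bottom of that stack, A, is the root.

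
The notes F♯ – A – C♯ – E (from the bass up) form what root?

F#

The distinct letter names are F#, A, C#, E. Arranged as a stack of thirds they read F#–A–C#–E, so F# is the root (an F# minor seventh chord).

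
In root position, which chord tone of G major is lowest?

G major is G–B–D. Root position places the root in the bass: G.

G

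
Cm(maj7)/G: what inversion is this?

Cm(maj7)/G means C minor-major seventh with G in the bass. G is the fifth of C minor-major seventh (C–Eb–G–B), so this is second inversion.

second inversion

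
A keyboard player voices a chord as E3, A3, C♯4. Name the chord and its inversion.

Reducing to letter names: E, A, C#. These stack in thirds as A–C#–E — an A major triad.
The lowest note is E, the fifth of the chord, so this is second inversion (figured bass 6/4).

A major, second inversion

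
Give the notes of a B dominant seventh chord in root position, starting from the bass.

B dominant seventh is B–D#–F#–A. Root position puts the root (B) in the bass, with the remaining tones above: B, D#, F#, A.

B, D#, F#, A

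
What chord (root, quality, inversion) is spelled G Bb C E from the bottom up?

C dominant seventh, second inversion

The pitch classes G, Bb, C, E arrange in thirds as C–E–G–Bb: a C dominant seventh chord.
The lowest note is G, the fifth of the chord, so this is second inversion (figured bass 4/3).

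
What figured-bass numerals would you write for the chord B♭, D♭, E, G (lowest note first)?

4/3

The notes Bb, Db, E, G stack in thirds as E–G–Bb–Db — an E diminished seventh chord. The bass Bb is the fifth, so this is second inversion: figured 4/3.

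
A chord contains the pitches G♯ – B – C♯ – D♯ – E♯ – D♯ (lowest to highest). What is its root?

The distinct letter names are G#, B, C#, D#, E#. Arranged as a stack of thirds they read C#–E#–G#–B–D#, so C# is the root (a C# dominant ninth chord).

C#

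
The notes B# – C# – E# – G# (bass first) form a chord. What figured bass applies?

4/2

The notes B#, C#, E#, G# stack in thirds as C#–E#–G#–B# — a C# major seventh chord. The bass B# is the seventh, so this is third inversion: figured 4/2.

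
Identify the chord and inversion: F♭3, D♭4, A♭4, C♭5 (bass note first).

Db minor seventh, first inversion

Reducing to letter names: Fb, Db, Ab, Cb. These stack in thirds as Db–Fb–Ab–Cb — a Db minor seventh chord.
The lowest note is Fb, the third of the chord, so this is first inversion (figured bass 6/5).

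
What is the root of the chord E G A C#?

E, G, A, C# are the tones of an A dominant seventh chord (A–C#–E–G), making A the root.

A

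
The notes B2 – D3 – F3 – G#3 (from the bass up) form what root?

G#

Reordering B, D, F, G# into stacked thirds gives G#–B–D–F; the bottom of that stack, G#, is the root.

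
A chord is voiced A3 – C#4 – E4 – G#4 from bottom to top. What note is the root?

Reordering A, C#, E, G# into stacked thirds gives A–C#–E–G#; the bottom of that stack, A, is the root.

A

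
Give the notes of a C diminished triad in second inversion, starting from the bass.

Gb, C, Eb

C diminished is C–Eb–Gb. Second inversion puts the fifth (Gb) in the bass, with the remaining tones above: Gb, C, Eb.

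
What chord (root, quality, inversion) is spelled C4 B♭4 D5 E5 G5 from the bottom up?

The distinct note names are C, Bb, D, E, G. Stacked in thirds they read C–E–G–Bb–D, which is a dominant ninth chord on C.
The lowest note is C, the root of the chord, so this is root position.

C dominant ninth, root position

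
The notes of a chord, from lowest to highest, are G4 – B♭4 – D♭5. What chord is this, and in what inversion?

G diminished, root position

The distinct note names are G, Bb, Db. Stacked in thirds they read G–Bb–Db, which is a diminished triad on G.
With the root (G) in the bass, the chord is in root position (figured bass 5/3).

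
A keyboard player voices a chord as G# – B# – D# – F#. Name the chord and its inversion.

The distinct note names are G#, B#, D#, F#. Stacked in thirds they read G#–B#–D#–F#, which is a dominant seventh chord on G#.
G# is the root of G# dominant seventh; root in the bass means root position (figured bass 7).

G# dominant seventh, root position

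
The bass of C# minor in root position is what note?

C#

The root of C# minor (C#–E–G#) is C#; that is the bass in root position.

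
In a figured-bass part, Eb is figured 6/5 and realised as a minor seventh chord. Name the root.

The figures 6/5 mean the third of the chord is in the bass. If Eb is the third of a minor seventh chord, the root is C (chord tones C–Eb–G–Bb).

C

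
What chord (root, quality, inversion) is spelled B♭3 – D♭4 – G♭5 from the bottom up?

Gb major, first inversion

Reducing to letter names: Bb, Db, Gb. These stack in thirds as Gb–Bb–Db — a Gb major triad.
Bb is the third of Gb major; third in the bass means first inversion (figured bass 6).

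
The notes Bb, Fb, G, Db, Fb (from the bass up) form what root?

Reordering Bb, Fb, G, Db into stacked thirds gives G–Bb–Db–Fb; the bottom of that stack, G, is the root.

G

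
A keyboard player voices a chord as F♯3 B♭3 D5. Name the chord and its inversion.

Bb augmented, second inversion

The distinct note names are F#, Bb, D. Stacked in thirds they read Bb–D–F#, which is an augmented triad on Bb.
With the fifth (F#) in the bass, the chord is in second inversion (figured bass 6/4).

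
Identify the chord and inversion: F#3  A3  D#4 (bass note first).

D# diminished, first inversion

The distinct note names are F#, A, D#. Stacked in thirds they read D#–F#–A, which is a diminished triad on D#.
The lowest note is F#, the third of the chord, so this is first inversion (figured bass 6).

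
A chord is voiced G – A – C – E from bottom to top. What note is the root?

A

G, A, C, E are the tones of an A minor seventh chord (A–C–E–G), making A the root.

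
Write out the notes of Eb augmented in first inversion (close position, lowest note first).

Spelling Eb augmented: Eb–G–B. In first inversion the third is bass, giving G, B, Eb from the bottom.

G, B, Eb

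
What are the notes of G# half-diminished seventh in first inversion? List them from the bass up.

B, D, F#, G#

Spelling G# half-diminished seventh: G#–B–D–F#. In first inversion the third is bass, giving B, D, F#, G# from the bottom.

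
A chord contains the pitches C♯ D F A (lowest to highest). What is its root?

D

C#, D, F, A are the tones of a D minor-major seventh chord (D–F–A–C#), making D the root.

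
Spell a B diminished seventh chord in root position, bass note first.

Spelling B diminished seventh: B–D–F–Ab. In root position the root is bass, giving B, D, F, Ab from the bottom.

B, D, F, Ab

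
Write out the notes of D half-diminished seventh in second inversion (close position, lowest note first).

Ab, C, D, F

The chord tones are D–F–Ab–C. With the fifth (Ab) lowest for second inversion: Ab, C, D, F.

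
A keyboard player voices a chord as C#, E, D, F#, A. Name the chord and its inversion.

D major ninth, third inversion

The distinct note names are C#, E, D, F#, A. Stacked in thirds they read D–F#–A–C#–E, which is a major ninth chord on D.
C# is the seventh of D major ninth; seventh in the bass means third inversion.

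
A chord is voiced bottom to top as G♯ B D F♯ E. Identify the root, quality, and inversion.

E dominant ninth, first inversion

The pitch classes G#, B, D, F#, E arrange in thirds as E–G#–B–D–F#: an E dominant ninth chord.
With the third (G#) in the bass, the chord is in first inversion.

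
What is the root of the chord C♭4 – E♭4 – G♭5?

Cb

Reordering Cb, Eb, Gb into stacked thirds gives Cb–Eb–Gb; the bottom of that stack, Cb, is the root.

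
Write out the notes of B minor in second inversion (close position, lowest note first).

F#, B, D

B minor is B–D–F#. Second inversion puts the fifth (F#) in the bass, with the remaining tones above: F#, B, D.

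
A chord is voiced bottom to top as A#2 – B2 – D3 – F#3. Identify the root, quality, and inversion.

B minor-major seventh, third inversion

Reducing to letter names: A#, B, D, F#. These stack in thirds as B–D–F#–A# — a B minor-major seventh chord.
With the seventh (A#) in the bass, the chord is in third inversion (figured bass 4/2).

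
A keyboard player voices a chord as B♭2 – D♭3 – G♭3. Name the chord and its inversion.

Reducing to letter names: Bb, Db, Gb. These stack in thirds as Gb–Bb–Db — a Gb major triad.
With the third (Bb) in the bass, the chord is in first inversion (figured bass 6).

Gb major, first inversion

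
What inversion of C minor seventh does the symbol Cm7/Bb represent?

Cm7/Bb means C minor seventh with Bb in the bass. Bb is the seventh of C minor seventh (C–Eb–G–Bb), so this is third inversion.

third inversion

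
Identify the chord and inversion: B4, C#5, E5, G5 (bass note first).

C# half-diminished seventh, third inversion

Reducing to letter names: B, C#, E, G. These stack in thirds as C#–E–G–B — a C# half-diminished seventh chord.
B is the seventh of C# half-diminished seventh; seventh in the bass means third inversion (figured bass 4/2).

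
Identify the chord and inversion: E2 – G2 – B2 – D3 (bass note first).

Reducing to letter names: E, G, B, D. These stack in thirds as E–G–B–D — an E minor seventh chord.
The lowest note is E, the root of the chord, so this is root position (figured bass 7).

E minor seventh, root position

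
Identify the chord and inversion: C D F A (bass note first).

D minor seventh, third inversion

Reducing to letter names: C, D, F, A. These stack in thirds as D–F–A–C — a D minor seventh chord.
The lowest note is C, the seventh of the chord, so this is third inversion (figured bass 4/2).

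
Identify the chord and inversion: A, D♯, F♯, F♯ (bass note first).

D# diminished, second inversion

The distinct note names are A, D#, F#. Stacked in thirds they read D#–F#–A, which is a diminished triad on D#.
A is the fifth of D# diminished; fifth in the bass means second inversion (figured bass 6/4).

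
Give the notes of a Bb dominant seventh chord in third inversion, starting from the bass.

Ab, Bb, D, F

Spelling Bb dominant seventh: Bb–D–F–Ab. In third inversion the seventh is bass, giving Ab, Bb, D, F from the bottom.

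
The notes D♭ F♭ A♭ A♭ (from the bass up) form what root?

Reordering Db, Fb, Ab into stacked thirds gives Db–Fb–Ab; the bottom of that stack, Db, is the root.

Db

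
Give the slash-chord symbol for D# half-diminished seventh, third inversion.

Third inversion of D# half-diminished seventh has the seventh (C#) in the bass. As a slash chord: D#ø7/C#.

D#ø7/C#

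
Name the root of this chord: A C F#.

F#

Reordering A, C, F# into stacked thirds gives F#–A–C; the bottom of that stack, F#, is the root.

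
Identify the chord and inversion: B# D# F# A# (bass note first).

B# half-diminished seventh, root position

Reducing to letter names: B#, D#, F#, A#. These stack in thirds as B#–D#–F#–A# — a B# half-diminished seventh chord.
B# is the root of B# half-diminished seventh; root in the bass means root position (figured bass 7).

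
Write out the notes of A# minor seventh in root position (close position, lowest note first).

A#, C#, E#, G#

A# minor seventh is A#–C#–E#–G#. Root position puts the root (A#) in the bass, with the remaining tones above: A#, C#, E#, G#.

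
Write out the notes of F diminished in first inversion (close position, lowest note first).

Ab, Cb, F

Spelling F diminished: F–Ab–Cb. In first inversion the third is bass, giving Ab, Cb, F from the bottom.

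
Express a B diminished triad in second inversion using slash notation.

Bdim/F

Second inversion of B diminished has the fifth (F) in the bass. As a slash chord: Bdim/F.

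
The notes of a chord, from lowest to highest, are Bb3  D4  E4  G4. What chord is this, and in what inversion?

Reducing to letter names: Bb, D, E, G. These stack in thirds as E–G–Bb–D — an E half-diminished seventh chord.
The lowest note is Bb, the fifth of the chord, so this is second inversion (figured bass 4/3).

E half-diminished seventh, second inversion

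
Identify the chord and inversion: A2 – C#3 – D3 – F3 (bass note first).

D minor-major seventh, second inversion

The pitch classes A, C#, D, F arrange in thirds as D–F–A–C#: a D minor-major seventh chord.
With the fifth (A) in the bass, the chord is in second inversion (figured bass 4/3).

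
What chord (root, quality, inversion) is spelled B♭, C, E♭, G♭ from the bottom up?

C half-diminished seventh, third inversion

Reducing to letter names: Bb, C, Eb, Gb. These stack in thirds as C–Eb–Gb–Bb — a C half-diminished seventh chord.
The lowest note is Bb, the seventh of the chord, so this is third inversion (figured bass 4/2).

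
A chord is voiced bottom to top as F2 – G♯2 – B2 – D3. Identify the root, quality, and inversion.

The distinct note names are F, G#, B, D. Stacked in thirds they read G#–B–D–F, which is a diminished seventh chord on G#.
With the seventh (F) in the bass, the chord is in third inversion (figured bass 4/2).

G# diminished seventh, third inversion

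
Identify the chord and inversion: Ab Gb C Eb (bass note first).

The distinct note names are Ab, Gb, C, Eb. Stacked in thirds they read Ab–C–Eb–Gb, which is a dominant seventh chord on Ab.
With the root (Ab) in the bass, the chord is in root position (figured bass 7).

Ab dominant seventh, root position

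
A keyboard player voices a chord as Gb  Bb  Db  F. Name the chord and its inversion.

Gb major seventh, root position

The pitch classes Gb, Bb, Db, F arrange in thirds as Gb–Bb–Db–F: a Gb major seventh chord.
The lowest note is Gb, the root of the chord, so this is root position (figured bass 7).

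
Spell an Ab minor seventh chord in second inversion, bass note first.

Eb, Gb, Ab, Cb

Ab minor seventh is Ab–Cb–Eb–Gb. Second inversion puts the fifth (Eb) in the bass, with the remaining tones above: Eb, Gb, Ab, Cb.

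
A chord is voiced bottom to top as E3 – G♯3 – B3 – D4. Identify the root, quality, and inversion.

E dominant seventh, root position

The pitch classes E, G#, B, D arrange in thirds as E–G#–B–D: an E dominant seventh chord.
With the root (E) in the bass, the chord is in root position (figured bass 7).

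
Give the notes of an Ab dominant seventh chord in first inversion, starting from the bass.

C, Eb, Gb, Ab

Ab dominant seventh is Ab–C–Eb–Gb. First inversion puts the third (C) in the bass, with the remaining tones above: C, Eb, Gb, Ab.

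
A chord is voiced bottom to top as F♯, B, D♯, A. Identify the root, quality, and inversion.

B dominant seventh, second inversion

Reducing to letter names: F#, B, D#, A. These stack in thirds as B–D#–F#–A — a B dominant seventh chord.
The lowest note is F#, the fifth of the chord, so this is second inversion (figured bass 4/3).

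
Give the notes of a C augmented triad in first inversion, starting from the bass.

The chord tones are C–E–G#. With the third (E) lowest for first inversion: E, G#, C.

E, G#, C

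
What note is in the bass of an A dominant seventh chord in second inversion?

A dominant seventh is A–C#–E–G. Second inversion places the fifth in the bass: E.

E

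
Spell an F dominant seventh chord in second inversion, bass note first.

C, Eb, F, A

F dominant seventh is F–A–C–Eb. Second inversion puts the fifth (C) in the bass, with the remaining tones above: C, Eb, F, A.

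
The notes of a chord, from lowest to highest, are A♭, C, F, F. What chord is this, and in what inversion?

The pitch classes Ab, C, F arrange in thirds as F–Ab–C: an F minor triad.
Ab is the third of F minor; third in the bass means first inversion (figured bass 6).

F minor, first inversion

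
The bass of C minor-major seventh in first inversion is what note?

Eb

In first inversion the third is lowest. For C minor-major seventh (C–Eb–G–B) that is Eb.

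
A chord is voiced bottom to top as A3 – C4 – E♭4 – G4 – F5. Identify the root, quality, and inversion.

F dominant ninth, first inversion

The distinct note names are A, C, Eb, G, F. Stacked in thirds they read F–A–C–Eb–G, which is a dominant ninth chord on F.
With the third (A) in the bass, the chord is in first inversion.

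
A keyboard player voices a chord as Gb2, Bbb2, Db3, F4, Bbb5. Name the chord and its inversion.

Gb minor-major seventh, root position

The pitch classes Gb, Bbb, Db, F arrange in thirds as Gb–Bbb–Db–F: a Gb minor-major seventh chord.
The lowest note is Gb, the root of the chord, so this is root position (figured bass 7).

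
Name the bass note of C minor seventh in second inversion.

G

In second inversion the fifth is lowest. For C minor seventh (C–Eb–G–Bb) that is G.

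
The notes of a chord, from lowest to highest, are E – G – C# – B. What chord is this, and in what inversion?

C# half-diminished seventh, first inversion

Reducing to letter names: E, G, C#, B. These stack in thirds as C#–E–G–B — a C# half-diminished seventh chord.
E is the third of C# half-diminished seventh; third in the bass means first inversion (figured bass 6/5).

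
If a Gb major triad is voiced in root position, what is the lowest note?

Gb

In root position the root is lowest. For Gb major (Gb–Bb–Db) that is Gb.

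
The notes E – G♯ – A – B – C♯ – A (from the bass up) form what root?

A

The distinct letter names are E, G#, A, B, C#. Arranged as a stack of thirds they read A–C#–E–G#–B, so A is the root (an A major ninth chord).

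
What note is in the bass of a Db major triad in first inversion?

F

In first inversion the third is lowest. For Db major (Db–F–Ab) that is F.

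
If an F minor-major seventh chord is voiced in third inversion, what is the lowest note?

E

F minor-major seventh is F–Ab–C–E. Third inversion places the seventh in the bass: E.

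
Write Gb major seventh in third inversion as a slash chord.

Third inversion of Gb major seventh has the seventh (F) in the bass. As a slash chord: Gbmaj7/F.

Gbmaj7/F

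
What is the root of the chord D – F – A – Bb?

The distinct letter names are D, F, A, Bb. Arranged as a stack of thirds they read Bb–D–F–A, so Bb is the root (a Bb major seventh chord).

Bb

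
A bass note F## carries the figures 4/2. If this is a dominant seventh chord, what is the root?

G##

The figures 4/2 mean the seventh of the chord is in the bass. If F## is the seventh of a dominant seventh chord, the root is G## (chord tones G##–B##–D##–F##).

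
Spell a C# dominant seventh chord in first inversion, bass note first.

E#, G#, B, C#

The chord tones are C#–E#–G#–B. With the third (E#) lowest for first inversion: E#, G#, B, C#.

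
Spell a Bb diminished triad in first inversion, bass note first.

Db, Fb, Bb

Bb diminished is Bb–Db–Fb. First inversion puts the third (Db) in the bass, with the remaining tones above: Db, Fb, Bb.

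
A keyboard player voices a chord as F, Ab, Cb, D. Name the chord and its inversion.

Reducing to letter names: F, Ab, Cb, D. These stack in thirds as D–F–Ab–Cb — a D diminished seventh chord.
With the third (F) in the bass, the chord is in first inversion (figured bass 6/5).

D diminished seventh, first inversion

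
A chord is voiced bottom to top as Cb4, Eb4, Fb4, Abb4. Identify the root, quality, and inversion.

Fb minor-major seventh, second inversion

The distinct note names are Cb, Eb, Fb, Abb. Stacked in thirds they read Fb–Abb–Cb–Eb, which is a minor-major seventh chord on Fb.
With the fifth (Cb) in the bass, the chord is in second inversion (figured bass 4/3).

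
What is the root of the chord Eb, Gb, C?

Eb, Gb, C are the tones of a C diminished triad (C–Eb–Gb), making C the root.

C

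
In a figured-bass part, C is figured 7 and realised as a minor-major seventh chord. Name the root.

C

The figures 7 mean the root of the chord is in the bass. If C is the root of a minor-major seventh chord, the root is C (chord tones C–Eb–G–B).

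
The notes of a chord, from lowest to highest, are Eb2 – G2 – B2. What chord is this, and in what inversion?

The distinct note names are Eb, G, B. Stacked in thirds they read Eb–G–B, which is an augmented triad on Eb.
The lowest note is Eb, the root of the chord, so this is root position (figured bass 5/3).

Eb augmented, root position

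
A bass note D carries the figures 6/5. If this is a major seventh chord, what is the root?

The figures 6/5 mean the third of the chord is in the bass. If D is the third of a major seventh chord, the root is Bb (chord tones Bb–D–F–A).

Bb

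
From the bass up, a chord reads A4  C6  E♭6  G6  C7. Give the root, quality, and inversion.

A half-diminished seventh, root position

The pitch classes A, C, Eb, G arrange in thirds as A–C–Eb–G: an A half-diminished seventh chord.
The lowest note is A, the root of the chord, so this is root position (figured bass 7).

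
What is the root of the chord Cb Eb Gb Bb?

Cb

Reordering Cb, Eb, Gb, Bb into stacked thirds gives Cb–Eb–Gb–Bb; the bottom of that stack, Cb, is the root.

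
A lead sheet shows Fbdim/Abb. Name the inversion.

first inversion

Fbdim/Abb means Fb diminished with Abb in the bass. Abb is the third of Fb diminished (Fb–Abb–Cbb), so this is first inversion.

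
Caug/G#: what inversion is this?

Caug/G# means C augmented with G# in the bass. G# is the fifth of C augmented (C–E–G#), so this is second inversion.

second inversion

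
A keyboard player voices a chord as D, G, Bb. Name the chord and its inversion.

The pitch classes D, G, Bb arrange in thirds as G–Bb–D: a G minor triad.
D is the fifth of G minor; fifth in the bass means second inversion (figured bass 6/4).

G minor, second inversion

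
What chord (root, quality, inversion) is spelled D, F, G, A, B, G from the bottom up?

Reducing to letter names: D, F, G, A, B. These stack in thirds as G–B–D–F–A — a G dominant ninth chord.
The lowest note is D, the fifth of the chord, so this is second inversion.

G dominant ninth, second inversion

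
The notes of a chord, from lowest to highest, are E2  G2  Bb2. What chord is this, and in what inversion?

E diminished, root position

The distinct note names are E, G, Bb. Stacked in thirds they read E–G–Bb, which is a diminished triad on E.
The lowest note is E, the root of the chord, so this is root position (figured bass 5/3).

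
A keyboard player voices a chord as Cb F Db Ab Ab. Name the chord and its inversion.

The distinct note names are Cb, F, Db, Ab. Stacked in thirds they read Db–F–Ab–Cb, which is a dominant seventh chord on Db.
Cb is the seventh of Db dominant seventh; seventh in the bass means third inversion (figured bass 4/2).

Db dominant seventh, third inversion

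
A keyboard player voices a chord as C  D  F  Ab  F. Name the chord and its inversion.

The pitch classes C, D, F, Ab arrange in thirds as D–F–Ab–C: a D half-diminished seventh chord.
With the seventh (C) in the bass, the chord is in third inversion (figured bass 4/2).

D half-diminished seventh, third inversion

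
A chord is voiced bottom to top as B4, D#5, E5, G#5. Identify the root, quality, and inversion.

The distinct note names are B, D#, E, G#. Stacked in thirds they read E–G#–B–D#, which is a major seventh chord on E.
With the fifth (B) in the bass, the chord is in second inversion (figured bass 4/3).

E major seventh, second inversion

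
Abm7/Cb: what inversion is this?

Abm7/Cb means Ab minor seventh with Cb in the bass. Cb is the third of Ab minor seventh (Ab–Cb–Eb–Gb), so this is first inversion.

first inversion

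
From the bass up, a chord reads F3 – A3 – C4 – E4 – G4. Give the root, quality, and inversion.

Reducing to letter names: F, A, C, E, G. These stack in thirds as F–A–C–E–G — an F major ninth chord.
F is the root of F major ninth; root in the bass means root position.

F major ninth, root position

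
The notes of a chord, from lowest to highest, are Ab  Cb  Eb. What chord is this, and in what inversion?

The distinct note names are Ab, Cb, Eb. Stacked in thirds they read Ab–Cb–Eb, which is a minor triad on Ab.
The lowest note is Ab, the root of the chord, so this is root position (figured bass 5/3).

Ab minor, root position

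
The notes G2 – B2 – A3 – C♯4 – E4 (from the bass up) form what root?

G, B, A, C#, E are the tones of an A dominant ninth chord (A–C#–E–G–B), making A the root.

A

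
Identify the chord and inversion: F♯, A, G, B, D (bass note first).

The distinct note names are F#, A, G, B, D. Stacked in thirds they read G–B–D–F#–A, which is a major ninth chord on G.
With the seventh (F#) in the bass, the chord is in third inversion.

G major ninth, third inversion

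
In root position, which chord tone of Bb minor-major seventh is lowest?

Bb

In root position the root is lowest. For Bb minor-major seventh (Bb–Db–F–A) that is Bb.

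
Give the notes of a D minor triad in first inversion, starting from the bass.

D minor is D–F–A. First inversion puts the third (F) in the bass, with the remaining tones above: F, A, D.

F, A, D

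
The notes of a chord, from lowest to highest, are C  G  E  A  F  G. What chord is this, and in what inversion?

Reducing to letter names: C, G, E, A, F. These stack in thirds as F–A–C–E–G — an F major ninth chord.
C is the fifth of F major ninth; fifth in the bass means second inversion.

F major ninth, second inversion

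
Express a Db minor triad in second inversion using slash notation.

Dbm/Ab

Second inversion of Db minor has the fifth (Ab) in the bass. As a slash chord: Dbm/Ab.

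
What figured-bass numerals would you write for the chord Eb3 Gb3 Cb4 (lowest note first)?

The notes Eb, Gb, Cb stack in thirds as Cb–Eb–Gb — a Cb major triad. The bass Eb is the third, so this is first inversion: figured 6.

6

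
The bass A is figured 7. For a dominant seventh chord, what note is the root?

A

The figures 7 mean the root of the chord is in the bass. If A is the root of a dominant seventh chord, the root is A (chord tones A–C#–E–G).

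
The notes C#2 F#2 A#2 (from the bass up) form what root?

F#

The distinct letter names are C#, F#, A#. Arranged as a stack of thirds they read F#–A#–C#, so F# is the root (an F# major triad).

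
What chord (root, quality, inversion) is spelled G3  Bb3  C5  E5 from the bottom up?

The pitch classes G, Bb, C, E arrange in thirds as C–E–G–Bb: a C dominant seventh chord.
With the fifth (G) in the bass, the chord is in second inversion (figured bass 4/3).

C dominant seventh, second inversion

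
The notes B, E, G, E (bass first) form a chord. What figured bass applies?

6/4

The notes B, E, G stack in thirds as E–G–B — an E minor triad. The bass B is the fifth, so this is second inversion: figured 6/4.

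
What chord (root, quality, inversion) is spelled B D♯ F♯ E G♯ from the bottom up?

The distinct note names are B, D#, F#, E, G#. Stacked in thirds they read E–G#–B–D#–F#, which is a major ninth chord on E.
The lowest note is B, the fifth of the chord, so this is second inversion.

E major ninth, second inversion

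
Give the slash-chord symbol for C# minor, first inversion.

C#m/E

First inversion of C# minor has the third (E) in the bass. As a slash chord: C#m/E.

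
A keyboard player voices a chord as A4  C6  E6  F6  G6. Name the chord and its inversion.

F major ninth, first inversion

The distinct note names are A, C, E, F, G. Stacked in thirds they read F–A–C–E–G, which is a major ninth chord on F.
The lowest note is A, the third of the chord, so this is first inversion.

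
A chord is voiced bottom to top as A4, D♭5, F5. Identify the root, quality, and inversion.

Reducing to letter names: A, Db, F. These stack in thirds as Db–F–A — a Db augmented triad.
A is the fifth of Db augmented; fifth in the bass means second inversion (figured bass 6/4).

Db augmented, second inversion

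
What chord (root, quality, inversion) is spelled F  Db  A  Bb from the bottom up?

Bb minor-major seventh, second inversion

Reducing to letter names: F, Db, A, Bb. These stack in thirds as Bb–Db–F–A — a Bb minor-major seventh chord.
The lowest note is F, the fifth of the chord, so this is second inversion (figured bass 4/3).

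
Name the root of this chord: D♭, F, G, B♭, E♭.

Reordering Db, F, G, Bb, Eb into stacked thirds gives Eb–G–Bb–Db–F; the bottom of that stack, Eb, is the root.

Eb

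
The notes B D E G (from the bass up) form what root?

E

The distinct letter names are B, D, E, G. Arranged as a stack of thirds they read E–G–B–D, so E is the root (an E minor seventh chord).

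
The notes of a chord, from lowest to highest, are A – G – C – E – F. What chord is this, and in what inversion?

The distinct note names are A, G, C, E, F. Stacked in thirds they read F–A–C–E–G, which is a major ninth chord on F.
With the third (A) in the bass, the chord is in first inversion.

F major ninth, first inversion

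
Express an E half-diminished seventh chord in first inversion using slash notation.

Eø7/G

First inversion of E half-diminished seventh has the third (G) in the bass. As a slash chord: Eø7/G.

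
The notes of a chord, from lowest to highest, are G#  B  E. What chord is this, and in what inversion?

Reducing to letter names: G#, B, E. These stack in thirds as E–G#–B — an E major triad.
G# is the third of E major; third in the bass means first inversion (figured bass 6).

E major, first inversion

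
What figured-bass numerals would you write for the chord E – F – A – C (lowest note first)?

The notes E, F, A, C stack in thirds as F–A–C–E — an F major seventh chord. The bass E is the seventh, so this is third inversion: figured 4/2.

4/2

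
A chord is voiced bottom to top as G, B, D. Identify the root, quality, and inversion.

G major, root position

The distinct note names are G, B, D. Stacked in thirds they read G–B–D, which is a major triad on G.
With the root (G) in the bass, the chord is in root position (figured bass 5/3).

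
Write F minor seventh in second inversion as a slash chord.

Second inversion of F minor seventh has the fifth (C) in the bass. As a slash chord: Fm7/C.

Fm7/C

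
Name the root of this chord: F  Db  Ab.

Db

F, Db, Ab are the tones of a Db major triad (Db–F–Ab), making Db the root.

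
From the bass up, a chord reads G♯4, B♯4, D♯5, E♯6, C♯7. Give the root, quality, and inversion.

C# major ninth, second inversion

Reducing to letter names: G#, B#, D#, E#, C#. These stack in thirds as C#–E#–G#–B#–D# — a C# major ninth chord.
The lowest note is G#, the fifth of the chord, so this is second inversion.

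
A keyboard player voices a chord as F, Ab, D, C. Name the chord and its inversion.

D half-diminished seventh, first inversion

The distinct note names are F, Ab, D, C. Stacked in thirds they read D–F–Ab–C, which is a half-diminished seventh chord on D.
With the third (F) in the bass, the chord is in first inversion (figured bass 6/5).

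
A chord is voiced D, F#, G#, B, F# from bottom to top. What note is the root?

G#

Reordering D, F#, G#, B into stacked thirds gives G#–B–D–F#; the bottom of that stack, G#, is the root.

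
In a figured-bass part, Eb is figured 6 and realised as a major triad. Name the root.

The figures 6 mean the third of the chord is in the bass. If Eb is the third of a major triad, the root is Cb (chord tones Cb–Eb–Gb).

Cb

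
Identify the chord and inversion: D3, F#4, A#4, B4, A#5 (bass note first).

The pitch classes D, F#, A#, B arrange in thirds as B–D–F#–A#: a B minor-major seventh chord.
D is the third of B minor-major seventh; third in the bass means first inversion (figured bass 6/5).

B minor-major seventh, first inversion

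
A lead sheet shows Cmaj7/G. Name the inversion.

second inversion

Cmaj7/G means C major seventh with G in the bass. G is the fifth of C major seventh (C–E–G–B), so this is second inversion.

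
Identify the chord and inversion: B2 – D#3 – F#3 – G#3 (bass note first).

The pitch classes B, D#, F#, G# arrange in thirds as G#–B–D#–F#: a G# minor seventh chord.
B is the third of G# minor seventh; third in the bass means first inversion (figured bass 6/5).

G# minor seventh, first inversion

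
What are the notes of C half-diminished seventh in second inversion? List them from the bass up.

Gb, Bb, C, Eb

Spelling C half-diminished seventh: C–Eb–Gb–Bb. In second inversion the fifth is bass, giving Gb, Bb, C, Eb from the bottom.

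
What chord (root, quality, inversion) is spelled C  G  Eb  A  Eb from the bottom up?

Reducing to letter names: C, G, Eb, A. These stack in thirds as A–C–Eb–G — an A half-diminished seventh chord.
With the third (C) in the bass, the chord is in first inversion (figured bass 6/5).

A half-diminished seventh, first inversion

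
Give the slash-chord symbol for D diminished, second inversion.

Second inversion of D diminished has the fifth (Ab) in the bass. As a slash chord: Ddim/Ab.

Ddim/Ab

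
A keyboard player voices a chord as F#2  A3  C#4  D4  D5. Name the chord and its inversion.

The distinct note names are F#, A, C#, D. Stacked in thirds they read D–F#–A–C#, which is a major seventh chord on D.
With the third (F#) in the bass, the chord is in first inversion (figured bass 6/5).

D major seventh, first inversion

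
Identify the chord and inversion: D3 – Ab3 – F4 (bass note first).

The pitch classes D, Ab, F arrange in thirds as D–F–Ab: a D diminished triad.
D is the root of D diminished; root in the bass means root position (figured bass 5/3).

D diminished, root position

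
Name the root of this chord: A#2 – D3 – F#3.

Reordering A#, D, F# into stacked thirds gives D–F#–A#; the bottom of that stack, D, is the root.

D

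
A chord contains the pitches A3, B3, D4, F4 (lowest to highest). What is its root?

A, B, D, F are the tones of a B half-diminished seventh chord (B–D–F–A), making B the root.

B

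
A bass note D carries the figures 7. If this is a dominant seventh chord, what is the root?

D

The figures 7 mean the root of the chord is in the bass. If D is the root of a dominant seventh chord, the root is D (chord tones D–F#–A–C).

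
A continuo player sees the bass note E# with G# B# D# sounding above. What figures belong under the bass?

7

The notes E#, G#, B#, D# stack in thirds as E#–G#–B#–D# — an E# minor seventh chord. The bass E# is the root, so this is root position: figured 7.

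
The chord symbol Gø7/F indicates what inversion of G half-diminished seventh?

third inversion

Gø7/F means G half-diminished seventh with F in the bass. F is the seventh of G half-diminished seventh (G–Bb–Db–F), so this is third inversion.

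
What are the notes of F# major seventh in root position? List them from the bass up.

F# major seventh is F#–A#–C#–E#. Root position puts the root (F#) in the bass, with the remaining tones above: F#, A#, C#, E#.

F#, A#, C#, E#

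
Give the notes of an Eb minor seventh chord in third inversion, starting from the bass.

Spelling Eb minor seventh: Eb–Gb–Bb–Db. In third inversion the seventh is bass, giving Db, Eb, Gb, Bb from the bottom.

Db, Eb, Gb, Bb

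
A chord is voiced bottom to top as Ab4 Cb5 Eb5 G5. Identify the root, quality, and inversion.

The distinct note names are Ab, Cb, Eb, G. Stacked in thirds they read Ab–Cb–Eb–G, which is a minor-major seventh chord on Ab.
Ab is the root of Ab minor-major seventh; root in the bass means root position (figured bass 7).

Ab minor-major seventh, root position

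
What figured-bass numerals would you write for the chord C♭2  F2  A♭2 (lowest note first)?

The notes Cb, F, Ab stack in thirds as F–Ab–Cb — an F diminished triad. The bass Cb is the fifth, so this is second inversion: figured 6/4.

6/4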